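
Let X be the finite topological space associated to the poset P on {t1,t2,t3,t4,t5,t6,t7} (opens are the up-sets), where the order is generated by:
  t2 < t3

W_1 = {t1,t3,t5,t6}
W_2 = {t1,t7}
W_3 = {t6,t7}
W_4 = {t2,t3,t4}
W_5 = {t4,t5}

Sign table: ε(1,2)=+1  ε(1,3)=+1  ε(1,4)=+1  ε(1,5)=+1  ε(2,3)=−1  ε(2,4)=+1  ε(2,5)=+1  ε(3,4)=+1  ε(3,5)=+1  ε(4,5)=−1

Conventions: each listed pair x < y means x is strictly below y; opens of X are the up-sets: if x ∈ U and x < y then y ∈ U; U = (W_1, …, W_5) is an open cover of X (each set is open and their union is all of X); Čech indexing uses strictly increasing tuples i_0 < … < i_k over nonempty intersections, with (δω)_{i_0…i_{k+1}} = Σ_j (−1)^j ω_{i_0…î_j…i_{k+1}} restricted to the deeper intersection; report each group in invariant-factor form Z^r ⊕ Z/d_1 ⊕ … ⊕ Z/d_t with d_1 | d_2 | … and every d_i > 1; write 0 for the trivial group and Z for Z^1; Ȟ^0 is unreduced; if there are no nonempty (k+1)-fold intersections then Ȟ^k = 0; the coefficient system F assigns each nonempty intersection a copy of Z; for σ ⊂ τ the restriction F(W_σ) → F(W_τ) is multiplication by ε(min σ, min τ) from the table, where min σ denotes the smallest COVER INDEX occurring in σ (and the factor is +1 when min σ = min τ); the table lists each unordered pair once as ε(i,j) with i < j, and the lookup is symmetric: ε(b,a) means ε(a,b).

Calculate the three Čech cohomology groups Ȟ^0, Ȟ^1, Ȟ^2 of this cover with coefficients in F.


Ȟ^0 ≅ 0, Ȟ^1 ≅ Z ⊕ Z/2 and Ȟ^2 ≅ 0

nonempty overlaps:
  W12={t1} W13={t6} W14={t3} W15={t5} W23={t7} W45={t4}
C dims 5,6; δ0: rk 5, SNF 1^4·2
degree 0: 5−5−0 = 0 → Ȟ^0 ≅ 0
degree 1: 6−0−5 = 1 plus torsion [2] → Ȟ^1 ≅ Z ⊕ Z/2
degree 2: 0−0−0 = 0 → Ȟ^2 ≅ 0


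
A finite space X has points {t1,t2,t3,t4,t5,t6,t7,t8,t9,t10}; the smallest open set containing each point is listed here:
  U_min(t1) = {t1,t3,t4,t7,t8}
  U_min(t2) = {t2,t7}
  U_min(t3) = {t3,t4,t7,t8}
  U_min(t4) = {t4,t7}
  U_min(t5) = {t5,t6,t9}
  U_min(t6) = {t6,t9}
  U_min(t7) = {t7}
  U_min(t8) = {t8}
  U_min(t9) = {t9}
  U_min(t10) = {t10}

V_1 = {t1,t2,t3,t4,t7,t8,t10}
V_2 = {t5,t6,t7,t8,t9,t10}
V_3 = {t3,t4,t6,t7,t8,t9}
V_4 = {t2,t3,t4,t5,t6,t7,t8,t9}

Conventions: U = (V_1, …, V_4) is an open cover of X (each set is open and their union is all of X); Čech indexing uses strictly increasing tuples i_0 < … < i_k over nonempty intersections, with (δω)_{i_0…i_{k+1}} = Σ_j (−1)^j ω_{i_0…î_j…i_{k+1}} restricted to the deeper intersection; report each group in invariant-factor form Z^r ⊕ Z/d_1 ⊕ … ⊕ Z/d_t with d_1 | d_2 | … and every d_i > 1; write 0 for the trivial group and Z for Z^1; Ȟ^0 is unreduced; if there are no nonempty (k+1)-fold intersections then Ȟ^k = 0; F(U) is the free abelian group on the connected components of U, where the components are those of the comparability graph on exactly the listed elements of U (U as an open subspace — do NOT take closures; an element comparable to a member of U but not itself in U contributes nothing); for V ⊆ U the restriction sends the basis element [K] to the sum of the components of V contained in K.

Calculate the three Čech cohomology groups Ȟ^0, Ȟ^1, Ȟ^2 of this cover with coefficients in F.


Ȟ^0 = Z^3, Ȟ^1 = 0, Ȟ^2 = 0

cover nerve:
  V12={t7,t8,t10} V13={t3,t4,t7,t8} V14={t2,t3,t4,t7,t8} V23={t6,t7,t8,t9} V24={t5,t6,t7,t8,t9} V34={t3,t4,t6,t7,t8,t9}
  V123={t7,t8} V124={t7,t8} V134={t3,t4,t7,t8} V234={t6,t7,t8,t9}
  V1234={t7,t8}
components per intersection:
  V1: {t1,t2,t3,t4,t7,t8} {t10}
  V2: {t5,t6,t9} {t7} {t8} {t10}
  V3: {t3,t4,t7,t8} {t6,t9}
  V4: {t2,t3,t4,t7,t8} {t5,t6,t9}
  V12: {t7} {t8} {t10}
  V13: {t3,t4,t7,t8}
  V14: {t2,t3,t4,t7,t8}
  V23: {t6,t9} {t7} {t8}
  V24: {t5,t6,t9} {t7} {t8}
  V34: {t3,t4,t7,t8} {t6,t9}
  V123: {t7} {t8}
  V124: {t7} {t8}
  V134: {t3,t4,t7,t8}
  V234: {t6,t9} {t7} {t8}
  V1234: {t7} {t8}
C dims 10,13,8,2; δ0: rk 7, SNF 1^7; δ1: rk 6, SNF 1^6; δ2: rk 2, SNF 1^2
Ȟ^0: (10−7)−0=3 ⇒ Z^3
Ȟ^1: (13−6)−7=0 ⇒ 0
Ȟ^2: (8−2)−6=0 ⇒ 0


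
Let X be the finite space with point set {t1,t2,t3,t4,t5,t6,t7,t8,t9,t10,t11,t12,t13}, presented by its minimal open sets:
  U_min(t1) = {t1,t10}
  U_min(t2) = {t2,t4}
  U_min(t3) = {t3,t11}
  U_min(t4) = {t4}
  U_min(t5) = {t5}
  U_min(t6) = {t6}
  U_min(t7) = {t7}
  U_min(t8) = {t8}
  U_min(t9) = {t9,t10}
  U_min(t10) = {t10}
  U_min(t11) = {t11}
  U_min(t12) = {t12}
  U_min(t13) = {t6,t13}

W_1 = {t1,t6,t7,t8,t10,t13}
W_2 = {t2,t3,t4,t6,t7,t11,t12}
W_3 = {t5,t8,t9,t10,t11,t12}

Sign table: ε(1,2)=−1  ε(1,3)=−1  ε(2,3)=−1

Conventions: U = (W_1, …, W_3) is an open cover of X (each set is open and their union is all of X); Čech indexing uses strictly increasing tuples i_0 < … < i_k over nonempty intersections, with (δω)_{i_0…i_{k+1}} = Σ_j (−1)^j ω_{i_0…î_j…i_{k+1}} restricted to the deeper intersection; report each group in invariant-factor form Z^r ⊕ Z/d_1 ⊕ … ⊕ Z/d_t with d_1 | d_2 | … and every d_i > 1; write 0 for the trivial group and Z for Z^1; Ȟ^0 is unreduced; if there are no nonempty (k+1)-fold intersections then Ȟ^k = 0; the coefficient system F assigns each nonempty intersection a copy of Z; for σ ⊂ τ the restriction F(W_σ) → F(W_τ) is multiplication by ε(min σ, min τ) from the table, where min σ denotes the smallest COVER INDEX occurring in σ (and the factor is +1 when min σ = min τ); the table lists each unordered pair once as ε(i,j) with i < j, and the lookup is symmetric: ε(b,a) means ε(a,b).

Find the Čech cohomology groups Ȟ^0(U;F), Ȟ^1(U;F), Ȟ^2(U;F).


nerve of the cover:
  W12={t6,t7} W13={t8,t10} W23={t11,t12}
C dims 3,3; δ0: rk 3, SNF 1^2·2
Ȟ^0 = (3 − 3) − 0 = 0, so Ȟ^0 ≅ 0
Ȟ^1 = (3 − 0) − 3 = 0 plus torsion [2], so Ȟ^1 ≅ Z/2
Ȟ^2 = (0 − 0) − 0 = 0, so Ȟ^2 ≅ 0

Ȟ^0 = 0,  Ȟ^1 = Z/2,  Ȟ^2 = 0


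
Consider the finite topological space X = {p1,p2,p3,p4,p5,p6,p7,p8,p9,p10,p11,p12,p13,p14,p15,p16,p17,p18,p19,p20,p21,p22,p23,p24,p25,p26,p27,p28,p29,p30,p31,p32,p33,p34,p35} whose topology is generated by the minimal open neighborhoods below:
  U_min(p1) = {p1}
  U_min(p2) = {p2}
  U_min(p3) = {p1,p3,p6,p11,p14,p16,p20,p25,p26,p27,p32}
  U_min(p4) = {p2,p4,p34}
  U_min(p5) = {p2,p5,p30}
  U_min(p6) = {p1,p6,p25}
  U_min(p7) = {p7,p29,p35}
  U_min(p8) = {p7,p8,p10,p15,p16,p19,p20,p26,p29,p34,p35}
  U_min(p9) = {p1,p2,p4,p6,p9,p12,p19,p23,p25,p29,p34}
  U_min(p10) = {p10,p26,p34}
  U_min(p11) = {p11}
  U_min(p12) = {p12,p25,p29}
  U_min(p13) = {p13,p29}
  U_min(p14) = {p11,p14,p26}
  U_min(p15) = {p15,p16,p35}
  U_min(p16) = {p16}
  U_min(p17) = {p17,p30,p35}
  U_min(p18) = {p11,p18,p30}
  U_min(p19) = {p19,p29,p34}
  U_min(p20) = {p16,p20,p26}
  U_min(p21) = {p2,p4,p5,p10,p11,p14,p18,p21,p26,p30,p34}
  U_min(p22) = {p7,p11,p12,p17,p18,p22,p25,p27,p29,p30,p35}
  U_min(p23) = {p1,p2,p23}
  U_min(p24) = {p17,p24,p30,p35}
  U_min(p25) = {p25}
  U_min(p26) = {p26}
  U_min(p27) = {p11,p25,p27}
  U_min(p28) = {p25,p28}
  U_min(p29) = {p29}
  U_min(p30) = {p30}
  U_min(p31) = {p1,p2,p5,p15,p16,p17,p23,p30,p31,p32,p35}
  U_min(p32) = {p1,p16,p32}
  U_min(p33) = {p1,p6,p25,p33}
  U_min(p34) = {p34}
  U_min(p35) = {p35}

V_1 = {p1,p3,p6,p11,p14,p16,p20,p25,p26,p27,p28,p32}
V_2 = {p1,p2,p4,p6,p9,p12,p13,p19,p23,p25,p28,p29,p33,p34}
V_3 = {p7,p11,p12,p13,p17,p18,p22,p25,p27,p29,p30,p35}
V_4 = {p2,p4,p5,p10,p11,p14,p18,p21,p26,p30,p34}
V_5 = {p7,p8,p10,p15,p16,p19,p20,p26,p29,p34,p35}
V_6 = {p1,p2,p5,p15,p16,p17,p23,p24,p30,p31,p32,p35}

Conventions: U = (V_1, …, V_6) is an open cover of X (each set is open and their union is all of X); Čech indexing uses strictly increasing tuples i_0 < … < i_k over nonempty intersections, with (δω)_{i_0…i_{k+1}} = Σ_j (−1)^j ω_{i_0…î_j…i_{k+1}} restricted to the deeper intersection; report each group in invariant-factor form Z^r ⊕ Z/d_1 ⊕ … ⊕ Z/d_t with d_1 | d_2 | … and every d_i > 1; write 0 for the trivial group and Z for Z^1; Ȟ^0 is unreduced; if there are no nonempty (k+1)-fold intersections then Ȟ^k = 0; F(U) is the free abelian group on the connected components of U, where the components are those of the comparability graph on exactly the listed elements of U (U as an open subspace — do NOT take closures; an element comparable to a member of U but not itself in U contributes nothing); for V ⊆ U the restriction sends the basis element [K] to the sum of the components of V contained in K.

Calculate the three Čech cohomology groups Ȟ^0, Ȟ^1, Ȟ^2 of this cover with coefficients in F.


Ȟ^0 ≅ Z; Ȟ^1 ≅ 0; Ȟ^2 ≅ Z/2

nerve simplices:
  V12={p1,p6,p25,p28} V13={p11,p25,p27} V14={p11,p14,p26} V15={p16,p20,p26} V16={p1,p16,p32} V23={p12,p13,p25,p29} V24={p2,p4,p34} V25={p19,p29,p34} V26={p1,p2,p23} V34={p11,p18,p30} V35={p7,p29,p35} V36={p17,p30,p35} V45={p10,p26,p34} V46={p2,p5,p30} V56={p15,p16,p35}
  V123={p25} V126={p1} V134={p11} V145={p26} V156={p16} V235={p29} V245={p34} V246={p2} V346={p30} V356={p35}
components per intersection:
  V1: {p1,p3,p6,p11,p14,p16,p20,p25,p26,p27,p28,p32}
  V2: {p1,p2,p4,p6,p9,p12,p13,p19,p23,p25,p28,p29,p33,p34}
  V3: {p7,p11,p12,p13,p17,p18,p22,p25,p27,p29,p30,p35}
  V4: {p2,p4,p5,p10,p11,p14,p18,p21,p26,p30,p34}
  V5: {p7,p8,p10,p15,p16,p19,p20,p26,p29,p34,p35}
  V6: {p1,p2,p5,p15,p16,p17,p23,p24,p30,p31,p32,p35}
  V12: {p1,p6,p25,p28}
  V13: {p11,p25,p27}
  V14: {p11,p14,p26}
  V15: {p16,p20,p26}
  V16: {p1,p16,p32}
  V23: {p12,p13,p25,p29}
  V24: {p2,p4,p34}
  V25: {p19,p29,p34}
  V26: {p1,p2,p23}
  V34: {p11,p18,p30}
  V35: {p7,p29,p35}
  V36: {p17,p30,p35}
  V45: {p10,p26,p34}
  V46: {p2,p5,p30}
  V56: {p15,p16,p35}
  V123: {p25}
  V126: {p1}
  V134: {p11}
  V145: {p26}
  V156: {p16}
  V235: {p29}
  V245: {p34}
  V246: {p2}
  V346: {p30}
  V356: {p35}
C dims 6,15,10; δ0: rk 5, SNF 1^5; δ1: rk 10, SNF 1^9·2
degree 0: 6−5−0 = 1 → Ȟ^0 ≅ Z
degree 1: 15−10−5 = 0 → Ȟ^1 ≅ 0
degree 2: 10−0−10 = 0 plus torsion [2] → Ȟ^2 ≅ Z/2


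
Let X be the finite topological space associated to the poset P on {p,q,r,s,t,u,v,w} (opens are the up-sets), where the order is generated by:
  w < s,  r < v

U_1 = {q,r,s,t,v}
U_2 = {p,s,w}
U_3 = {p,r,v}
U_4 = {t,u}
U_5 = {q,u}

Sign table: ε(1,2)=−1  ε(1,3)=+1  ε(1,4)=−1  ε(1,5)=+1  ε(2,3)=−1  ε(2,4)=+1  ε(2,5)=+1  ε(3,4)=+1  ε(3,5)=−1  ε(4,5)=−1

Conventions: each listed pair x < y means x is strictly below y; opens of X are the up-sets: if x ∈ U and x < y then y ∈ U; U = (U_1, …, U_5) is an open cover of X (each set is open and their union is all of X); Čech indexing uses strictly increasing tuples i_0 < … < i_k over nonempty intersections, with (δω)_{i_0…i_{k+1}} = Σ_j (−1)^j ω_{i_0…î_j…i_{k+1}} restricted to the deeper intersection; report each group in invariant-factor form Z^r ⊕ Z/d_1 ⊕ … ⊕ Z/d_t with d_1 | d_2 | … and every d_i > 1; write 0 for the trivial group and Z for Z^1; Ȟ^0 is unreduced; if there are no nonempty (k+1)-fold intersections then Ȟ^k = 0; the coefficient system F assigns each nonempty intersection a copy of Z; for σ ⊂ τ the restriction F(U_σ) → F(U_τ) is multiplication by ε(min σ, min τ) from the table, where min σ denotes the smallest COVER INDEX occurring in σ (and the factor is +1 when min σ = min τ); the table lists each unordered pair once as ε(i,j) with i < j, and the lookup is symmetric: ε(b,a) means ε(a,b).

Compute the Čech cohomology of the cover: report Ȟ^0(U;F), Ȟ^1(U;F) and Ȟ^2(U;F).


nerve of the cover:
  U12={s} U13={r,v} U14={t} U15={q} U23={p} U45={u}
C dims 5,6; δ0: rk 4, SNF 1^4
Ȟ^0 = (5 − 4) − 0 = 1, so Ȟ^0 ≅ Z
Ȟ^1 = (6 − 0) − 4 = 2, so Ȟ^1 ≅ Z^2
Ȟ^2 = (0 − 0) − 0 = 0, so Ȟ^2 ≅ 0

Ȟ^0 = Z, Ȟ^1 = Z^2, Ȟ^2 = 0


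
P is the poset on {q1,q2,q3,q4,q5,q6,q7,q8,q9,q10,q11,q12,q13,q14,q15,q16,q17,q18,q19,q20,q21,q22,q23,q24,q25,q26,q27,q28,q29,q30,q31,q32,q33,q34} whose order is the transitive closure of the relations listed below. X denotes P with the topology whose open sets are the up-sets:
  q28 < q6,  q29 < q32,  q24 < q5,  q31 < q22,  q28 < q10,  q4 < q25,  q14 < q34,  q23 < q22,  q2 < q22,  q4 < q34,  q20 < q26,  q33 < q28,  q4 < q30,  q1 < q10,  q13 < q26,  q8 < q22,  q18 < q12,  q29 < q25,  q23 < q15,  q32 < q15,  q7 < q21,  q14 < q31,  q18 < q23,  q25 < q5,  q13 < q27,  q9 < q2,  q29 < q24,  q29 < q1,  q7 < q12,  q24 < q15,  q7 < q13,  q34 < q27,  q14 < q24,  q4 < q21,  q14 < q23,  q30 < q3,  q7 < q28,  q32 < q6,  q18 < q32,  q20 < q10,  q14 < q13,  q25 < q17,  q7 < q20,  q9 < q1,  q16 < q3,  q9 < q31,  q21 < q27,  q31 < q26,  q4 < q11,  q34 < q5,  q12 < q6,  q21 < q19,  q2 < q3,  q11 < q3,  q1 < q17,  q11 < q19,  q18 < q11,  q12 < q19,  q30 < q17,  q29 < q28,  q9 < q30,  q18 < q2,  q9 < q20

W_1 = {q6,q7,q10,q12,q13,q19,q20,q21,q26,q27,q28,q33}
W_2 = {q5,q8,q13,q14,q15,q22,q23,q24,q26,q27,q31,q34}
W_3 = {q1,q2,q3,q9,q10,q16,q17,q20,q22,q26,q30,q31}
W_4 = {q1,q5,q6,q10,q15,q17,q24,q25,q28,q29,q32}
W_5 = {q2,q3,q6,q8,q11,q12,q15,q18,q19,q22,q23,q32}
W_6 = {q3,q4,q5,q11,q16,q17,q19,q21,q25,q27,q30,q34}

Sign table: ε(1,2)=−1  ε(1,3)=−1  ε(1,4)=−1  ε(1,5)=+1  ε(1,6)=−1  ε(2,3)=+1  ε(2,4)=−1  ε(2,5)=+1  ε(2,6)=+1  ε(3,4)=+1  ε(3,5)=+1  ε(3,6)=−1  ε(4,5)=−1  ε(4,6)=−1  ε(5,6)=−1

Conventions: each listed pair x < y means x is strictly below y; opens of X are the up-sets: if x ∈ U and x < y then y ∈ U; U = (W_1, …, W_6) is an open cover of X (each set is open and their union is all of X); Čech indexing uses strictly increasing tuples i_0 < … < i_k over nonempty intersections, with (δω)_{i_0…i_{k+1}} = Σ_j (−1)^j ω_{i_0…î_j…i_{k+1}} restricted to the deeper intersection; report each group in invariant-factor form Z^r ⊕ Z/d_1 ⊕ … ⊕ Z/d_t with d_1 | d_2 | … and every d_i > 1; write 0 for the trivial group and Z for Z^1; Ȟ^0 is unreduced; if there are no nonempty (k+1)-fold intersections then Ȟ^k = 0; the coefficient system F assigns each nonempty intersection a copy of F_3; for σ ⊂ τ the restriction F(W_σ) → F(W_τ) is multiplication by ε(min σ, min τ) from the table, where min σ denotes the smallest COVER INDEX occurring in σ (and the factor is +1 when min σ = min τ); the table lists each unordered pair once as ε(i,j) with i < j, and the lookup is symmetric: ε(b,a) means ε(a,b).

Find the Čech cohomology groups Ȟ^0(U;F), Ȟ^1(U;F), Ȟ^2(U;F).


Ȟ^0 = 0, Ȟ^1 = 0, Ȟ^2 = Z/3

nerve of the cover:
  W12={q13,q26,q27} W13={q10,q20,q26} W14={q6,q10,q28} W15={q6,q12,q19} W16={q19,q21,q27} W23={q22,q26,q31} W24={q5,q15,q24} W25={q8,q15,q22,q23} W26={q5,q27,q34} W34={q1,q10,q17} W35={q2,q3,q22} W36={q3,q16,q17,q30} W45={q6,q15,q32} W46={q5,q17,q25} W56={q3,q11,q19}
  W123={q26} W126={q27} W134={q10} W145={q6} W156={q19} W235={q22} W245={q15} W246={q5} W346={q17} W356={q3}
C dims 6,15,10; δ0: rk_F3 6; δ1: rk_F3 9
Ȟ^0 = (6 − 6) − 0 = 0, so Ȟ^0 ≅ 0
Ȟ^1 = (15 − 9) − 6 = 0, so Ȟ^1 ≅ 0
Ȟ^2 = (10 − 0) − 9 = 1, so Ȟ^2 ≅ Z/3


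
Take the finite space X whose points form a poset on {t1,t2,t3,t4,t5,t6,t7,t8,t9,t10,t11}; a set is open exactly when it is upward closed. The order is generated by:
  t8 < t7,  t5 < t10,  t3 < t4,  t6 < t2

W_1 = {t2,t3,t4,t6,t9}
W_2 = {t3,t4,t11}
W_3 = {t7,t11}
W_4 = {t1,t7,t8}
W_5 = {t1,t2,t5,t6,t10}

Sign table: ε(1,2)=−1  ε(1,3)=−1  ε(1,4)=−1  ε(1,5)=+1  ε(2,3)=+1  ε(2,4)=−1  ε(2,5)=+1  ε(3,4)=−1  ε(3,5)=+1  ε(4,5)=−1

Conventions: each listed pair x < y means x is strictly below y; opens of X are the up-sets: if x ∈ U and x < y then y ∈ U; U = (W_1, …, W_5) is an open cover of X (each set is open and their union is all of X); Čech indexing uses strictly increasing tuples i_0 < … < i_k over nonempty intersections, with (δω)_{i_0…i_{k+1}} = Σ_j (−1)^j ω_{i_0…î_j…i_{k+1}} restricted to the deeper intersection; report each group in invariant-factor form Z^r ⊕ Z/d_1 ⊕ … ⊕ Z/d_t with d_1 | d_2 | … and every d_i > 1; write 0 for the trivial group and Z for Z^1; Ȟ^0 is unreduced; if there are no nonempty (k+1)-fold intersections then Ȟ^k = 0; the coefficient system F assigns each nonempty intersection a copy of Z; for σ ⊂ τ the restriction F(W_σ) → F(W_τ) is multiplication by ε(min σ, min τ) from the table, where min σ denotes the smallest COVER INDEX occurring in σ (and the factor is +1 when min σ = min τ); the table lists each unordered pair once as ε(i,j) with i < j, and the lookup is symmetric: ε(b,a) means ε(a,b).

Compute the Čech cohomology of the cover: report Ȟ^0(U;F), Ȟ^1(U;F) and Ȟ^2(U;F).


Ȟ^0 = 0, Ȟ^1 = Z/2 and Ȟ^2 = 0

cover nerve:
  W12={t3,t4} W15={t2,t6} W23={t11} W34={t7} W45={t1}
C dims 5,5; δ0: rk 5, SNF 1^4·2
Ȟ^0: (5−5)−0=0 ⇒ 0
Ȟ^1: (5−0)−5=0 plus torsion [2] ⇒ Z/2
Ȟ^2: (0−0)−0=0 ⇒ 0


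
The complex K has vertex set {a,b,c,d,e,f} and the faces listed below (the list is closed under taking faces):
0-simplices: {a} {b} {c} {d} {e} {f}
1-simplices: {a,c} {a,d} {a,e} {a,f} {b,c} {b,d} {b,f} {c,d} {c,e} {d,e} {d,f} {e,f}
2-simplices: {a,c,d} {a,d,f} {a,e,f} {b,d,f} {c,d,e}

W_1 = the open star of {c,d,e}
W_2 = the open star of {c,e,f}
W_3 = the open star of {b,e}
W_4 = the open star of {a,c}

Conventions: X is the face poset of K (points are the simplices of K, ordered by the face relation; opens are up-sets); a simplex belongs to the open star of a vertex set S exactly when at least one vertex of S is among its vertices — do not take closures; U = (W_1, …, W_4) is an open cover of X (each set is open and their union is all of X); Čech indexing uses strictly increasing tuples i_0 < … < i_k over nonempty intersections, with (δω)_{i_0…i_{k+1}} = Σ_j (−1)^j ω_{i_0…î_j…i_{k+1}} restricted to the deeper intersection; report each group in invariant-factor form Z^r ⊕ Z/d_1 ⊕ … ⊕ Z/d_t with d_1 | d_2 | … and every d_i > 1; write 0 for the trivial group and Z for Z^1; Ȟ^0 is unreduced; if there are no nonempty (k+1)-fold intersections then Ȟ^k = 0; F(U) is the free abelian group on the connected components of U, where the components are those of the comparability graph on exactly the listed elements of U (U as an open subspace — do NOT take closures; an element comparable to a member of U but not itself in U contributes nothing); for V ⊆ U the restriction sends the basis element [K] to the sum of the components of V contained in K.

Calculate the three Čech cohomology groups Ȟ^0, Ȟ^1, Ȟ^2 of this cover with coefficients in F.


Ȟ^0 = Z,  Ȟ^1 = Z^2,  Ȟ^2 = 0

nonempty intersections:
  W1={{c},{d},{e},{a,c},{a,d},{a,e},{b,c},{b,d},{c,d},{c,e},{d,e},{d,f},{e,f},{a,c,d},{a,d,f},{a,e,f},{b,d,f},{c,d,e}} W2={{c},{e},{f},{a,c},{a,e},{a,f},{b,c},{b,f},{c,d},{c,e},{d,e},{d,f},{e,f},{a,c,d},{a,d,f},{a,e,f},{b,d,f},{c,d,e}} W3={{b},{e},{a,e},{b,c},{b,d},{b,f},{c,e},{d,e},{e,f},{a,e,f},{b,d,f},{c,d,e}} W4={{a},{c},{a,c},{a,d},{a,e},{a,f},{b,c},{c,d},{c,e},{a,c,d},{a,d,f},{a,e,f},{c,d,e}}
  W12={{c},{e},{a,c},{a,e},{b,c},{c,d},{c,e},{d,e},{d,f},{e,f},{a,c,d},{a,d,f},{a,e,f},{b,d,f},{c,d,e}} W13={{e},{a,e},{b,c},{b,d},{c,e},{d,e},{e,f},{a,e,f},{b,d,f},{c,d,e}} W14={{c},{a,c},{a,d},{a,e},{b,c},{c,d},{c,e},{a,c,d},{a,d,f},{a,e,f},{c,d,e}} W23={{e},{a,e},{b,c},{b,f},{c,e},{d,e},{e,f},{a,e,f},{b,d,f},{c,d,e}} W24={{c},{a,c},{a,e},{a,f},{b,c},{c,d},{c,e},{a,c,d},{a,d,f},{a,e,f},{c,d,e}} W34={{a,e},{b,c},{c,e},{a,e,f},{c,d,e}}
  W123={{e},{a,e},{b,c},{c,e},{d,e},{e,f},{a,e,f},{b,d,f},{c,d,e}} W124={{c},{a,c},{a,e},{b,c},{c,d},{c,e},{a,c,d},{a,d,f},{a,e,f},{c,d,e}} W134={{a,e},{b,c},{c,e},{a,e,f},{c,d,e}} W234={{a,e},{b,c},{c,e},{a,e,f},{c,d,e}}
  W1234={{a,e},{b,c},{c,e},{a,e,f},{c,d,e}}
components per intersection:
  W1: {{c},{d},{e},{a,c},{a,d},{a,e},{b,c},{b,d},{c,d},{c,e},{d,e},{d,f},{e,f},{a,c,d},{a,d,f},{a,e,f},{b,d,f},{c,d,e}}
  W2: {{c},{e},{f},{a,c},{a,e},{a,f},{b,c},{b,f},{c,d},{c,e},{d,e},{d,f},{e,f},{a,c,d},{a,d,f},{a,e,f},{b,d,f},{c,d,e}}
  W3: {{b},{b,c},{b,d},{b,f},{b,d,f}} {{e},{a,e},{c,e},{d,e},{e,f},{a,e,f},{c,d,e}}
  W4: {{a},{c},{a,c},{a,d},{a,e},{a,f},{b,c},{c,d},{c,e},{a,c,d},{a,d,f},{a,e,f},{c,d,e}}
  W12: {{c},{e},{a,c},{a,e},{b,c},{c,d},{c,e},{d,e},{e,f},{a,c,d},{a,e,f},{c,d,e}} {{d,f},{a,d,f},{b,d,f}}
  W13: {{e},{a,e},{c,e},{d,e},{e,f},{a,e,f},{c,d,e}} {{b,c}} {{b,d},{b,d,f}}
  W14: {{c},{a,c},{a,d},{b,c},{c,d},{c,e},{a,c,d},{a,d,f},{c,d,e}} {{a,e},{a,e,f}}
  W23: {{e},{a,e},{c,e},{d,e},{e,f},{a,e,f},{c,d,e}} {{b,c}} {{b,f},{b,d,f}}
  W24: {{c},{a,c},{b,c},{c,d},{c,e},{a,c,d},{c,d,e}} {{a,e},{a,f},{a,d,f},{a,e,f}}
  W34: {{a,e},{a,e,f}} {{b,c}} {{c,e},{c,d,e}}
  W123: {{e},{a,e},{c,e},{d,e},{e,f},{a,e,f},{c,d,e}} {{b,c}} {{b,d,f}}
  W124: {{c},{a,c},{b,c},{c,d},{c,e},{a,c,d},{c,d,e}} {{a,e},{a,e,f}} {{a,d,f}}
  W134: {{a,e},{a,e,f}} {{b,c}} {{c,e},{c,d,e}}
  W234: {{a,e},{a,e,f}} {{b,c}} {{c,e},{c,d,e}}
  W1234: {{a,e},{a,e,f}} {{b,c}} {{c,e},{c,d,e}}
C dims 5,15,12,3; δ0: rk 4, SNF 1^4; δ1: rk 9, SNF 1^9; δ2: rk 3, SNF 1^3
Ȟ^0: (5−4)−0=1 ⇒ Z
Ȟ^1: (15−9)−4=2 ⇒ Z^2
Ȟ^2: (12−3)−9=0 ⇒ 0


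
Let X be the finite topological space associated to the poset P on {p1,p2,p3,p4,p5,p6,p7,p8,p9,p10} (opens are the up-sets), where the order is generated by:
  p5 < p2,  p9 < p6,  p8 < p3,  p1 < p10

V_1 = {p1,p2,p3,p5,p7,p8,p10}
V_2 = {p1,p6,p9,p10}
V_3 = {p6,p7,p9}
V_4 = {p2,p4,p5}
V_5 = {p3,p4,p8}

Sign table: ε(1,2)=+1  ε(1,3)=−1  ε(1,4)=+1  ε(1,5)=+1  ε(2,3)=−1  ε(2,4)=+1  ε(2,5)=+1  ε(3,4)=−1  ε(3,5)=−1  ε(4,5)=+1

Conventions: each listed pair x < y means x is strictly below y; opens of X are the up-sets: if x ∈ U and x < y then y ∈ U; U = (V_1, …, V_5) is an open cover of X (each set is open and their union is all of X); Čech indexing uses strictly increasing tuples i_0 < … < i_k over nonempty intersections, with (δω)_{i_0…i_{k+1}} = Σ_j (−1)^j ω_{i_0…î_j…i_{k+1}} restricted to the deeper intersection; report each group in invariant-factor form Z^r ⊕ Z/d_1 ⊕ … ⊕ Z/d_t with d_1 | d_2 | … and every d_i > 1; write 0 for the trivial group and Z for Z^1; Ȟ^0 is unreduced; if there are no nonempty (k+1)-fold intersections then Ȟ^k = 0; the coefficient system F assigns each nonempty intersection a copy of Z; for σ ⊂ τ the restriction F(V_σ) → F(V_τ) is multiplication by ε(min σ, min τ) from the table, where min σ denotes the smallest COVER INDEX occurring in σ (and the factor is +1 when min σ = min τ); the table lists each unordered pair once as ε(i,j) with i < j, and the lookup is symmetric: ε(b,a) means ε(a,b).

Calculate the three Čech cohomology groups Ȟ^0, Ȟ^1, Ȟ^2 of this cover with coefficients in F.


Ȟ^0(U;F) ≅ Z, Ȟ^1(U;F) ≅ Z^2 and Ȟ^2(U;F) ≅ 0

nerve simplices:
  V12={p1,p10} V13={p7} V14={p2,p5} V15={p3,p8} V23={p6,p9} V45={p4}
C dims 5,6; δ0: rk 4, SNF 1^4
degree 0: 5−4−0 = 1 → Ȟ^0 ≅ Z
degree 1: 6−0−4 = 2 → Ȟ^1 ≅ Z^2
degree 2: 0−0−0 = 0 → Ȟ^2 ≅ 0


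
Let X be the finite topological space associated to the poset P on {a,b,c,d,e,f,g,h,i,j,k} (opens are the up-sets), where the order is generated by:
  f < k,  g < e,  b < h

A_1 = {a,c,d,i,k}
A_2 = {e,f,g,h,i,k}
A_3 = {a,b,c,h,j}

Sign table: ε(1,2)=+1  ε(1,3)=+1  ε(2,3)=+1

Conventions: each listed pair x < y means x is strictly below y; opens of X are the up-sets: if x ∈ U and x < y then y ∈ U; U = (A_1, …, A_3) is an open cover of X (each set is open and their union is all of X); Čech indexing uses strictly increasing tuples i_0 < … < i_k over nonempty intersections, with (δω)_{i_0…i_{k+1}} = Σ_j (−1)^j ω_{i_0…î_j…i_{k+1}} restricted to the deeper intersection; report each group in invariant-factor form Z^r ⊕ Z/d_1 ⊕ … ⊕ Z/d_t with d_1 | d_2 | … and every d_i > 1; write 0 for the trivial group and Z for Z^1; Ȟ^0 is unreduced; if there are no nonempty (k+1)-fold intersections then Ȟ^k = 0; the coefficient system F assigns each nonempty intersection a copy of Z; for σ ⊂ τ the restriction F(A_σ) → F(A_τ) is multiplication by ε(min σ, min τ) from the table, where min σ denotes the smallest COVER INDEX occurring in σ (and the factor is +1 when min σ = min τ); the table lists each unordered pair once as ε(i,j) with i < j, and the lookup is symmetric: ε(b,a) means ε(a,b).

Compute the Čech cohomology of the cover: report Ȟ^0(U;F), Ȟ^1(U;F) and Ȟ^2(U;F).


cover nerve:
  A12={i,k} A13={a,c} A23={h}
C dims 3,3; δ0: rk 2, SNF 1^2
Ȟ^0: (3−2)−0=1 ⇒ Z
Ȟ^1: (3−0)−2=1 ⇒ Z
Ȟ^2: (0−0)−0=0 ⇒ 0

Ȟ^0 ≅ Z, Ȟ^1 ≅ Z, Ȟ^2 ≅ 0


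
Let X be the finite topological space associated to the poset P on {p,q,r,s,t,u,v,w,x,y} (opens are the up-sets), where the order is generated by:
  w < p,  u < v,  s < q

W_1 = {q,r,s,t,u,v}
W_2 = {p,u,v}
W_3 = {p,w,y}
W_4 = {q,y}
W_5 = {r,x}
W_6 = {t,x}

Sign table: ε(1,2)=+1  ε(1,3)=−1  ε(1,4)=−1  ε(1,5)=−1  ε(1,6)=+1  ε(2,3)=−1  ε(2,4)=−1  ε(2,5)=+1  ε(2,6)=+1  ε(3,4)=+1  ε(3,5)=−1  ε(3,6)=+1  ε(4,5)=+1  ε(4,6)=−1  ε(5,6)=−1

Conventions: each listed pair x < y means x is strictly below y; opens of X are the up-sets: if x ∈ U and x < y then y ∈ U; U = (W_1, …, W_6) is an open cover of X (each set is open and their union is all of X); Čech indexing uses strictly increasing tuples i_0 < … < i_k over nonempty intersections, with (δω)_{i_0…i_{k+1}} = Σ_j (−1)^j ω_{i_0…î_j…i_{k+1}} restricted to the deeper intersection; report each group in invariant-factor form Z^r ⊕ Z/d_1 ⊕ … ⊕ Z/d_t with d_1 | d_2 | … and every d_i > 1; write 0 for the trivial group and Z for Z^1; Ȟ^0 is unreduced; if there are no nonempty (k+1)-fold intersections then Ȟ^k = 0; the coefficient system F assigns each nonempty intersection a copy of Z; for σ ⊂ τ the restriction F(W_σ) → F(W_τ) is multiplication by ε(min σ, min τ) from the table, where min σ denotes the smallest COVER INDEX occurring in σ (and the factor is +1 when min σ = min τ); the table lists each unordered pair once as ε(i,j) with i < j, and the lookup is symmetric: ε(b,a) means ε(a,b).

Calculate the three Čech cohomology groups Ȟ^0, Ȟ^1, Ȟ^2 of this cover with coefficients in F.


nonempty overlaps:
  W12={u,v} W14={q} W15={r} W16={t} W23={p} W34={y} W56={x}
C dims 6,7; δ0: rk 5, SNF 1^5
degree 0: 6−5−0 = 1 → Ȟ^0 ≅ Z
degree 1: 7−0−5 = 2 → Ȟ^1 ≅ Z^2
degree 2: 0−0−0 = 0 → Ȟ^2 ≅ 0

Ȟ^0 = Z, Ȟ^1 = Z^2, Ȟ^2 = 0


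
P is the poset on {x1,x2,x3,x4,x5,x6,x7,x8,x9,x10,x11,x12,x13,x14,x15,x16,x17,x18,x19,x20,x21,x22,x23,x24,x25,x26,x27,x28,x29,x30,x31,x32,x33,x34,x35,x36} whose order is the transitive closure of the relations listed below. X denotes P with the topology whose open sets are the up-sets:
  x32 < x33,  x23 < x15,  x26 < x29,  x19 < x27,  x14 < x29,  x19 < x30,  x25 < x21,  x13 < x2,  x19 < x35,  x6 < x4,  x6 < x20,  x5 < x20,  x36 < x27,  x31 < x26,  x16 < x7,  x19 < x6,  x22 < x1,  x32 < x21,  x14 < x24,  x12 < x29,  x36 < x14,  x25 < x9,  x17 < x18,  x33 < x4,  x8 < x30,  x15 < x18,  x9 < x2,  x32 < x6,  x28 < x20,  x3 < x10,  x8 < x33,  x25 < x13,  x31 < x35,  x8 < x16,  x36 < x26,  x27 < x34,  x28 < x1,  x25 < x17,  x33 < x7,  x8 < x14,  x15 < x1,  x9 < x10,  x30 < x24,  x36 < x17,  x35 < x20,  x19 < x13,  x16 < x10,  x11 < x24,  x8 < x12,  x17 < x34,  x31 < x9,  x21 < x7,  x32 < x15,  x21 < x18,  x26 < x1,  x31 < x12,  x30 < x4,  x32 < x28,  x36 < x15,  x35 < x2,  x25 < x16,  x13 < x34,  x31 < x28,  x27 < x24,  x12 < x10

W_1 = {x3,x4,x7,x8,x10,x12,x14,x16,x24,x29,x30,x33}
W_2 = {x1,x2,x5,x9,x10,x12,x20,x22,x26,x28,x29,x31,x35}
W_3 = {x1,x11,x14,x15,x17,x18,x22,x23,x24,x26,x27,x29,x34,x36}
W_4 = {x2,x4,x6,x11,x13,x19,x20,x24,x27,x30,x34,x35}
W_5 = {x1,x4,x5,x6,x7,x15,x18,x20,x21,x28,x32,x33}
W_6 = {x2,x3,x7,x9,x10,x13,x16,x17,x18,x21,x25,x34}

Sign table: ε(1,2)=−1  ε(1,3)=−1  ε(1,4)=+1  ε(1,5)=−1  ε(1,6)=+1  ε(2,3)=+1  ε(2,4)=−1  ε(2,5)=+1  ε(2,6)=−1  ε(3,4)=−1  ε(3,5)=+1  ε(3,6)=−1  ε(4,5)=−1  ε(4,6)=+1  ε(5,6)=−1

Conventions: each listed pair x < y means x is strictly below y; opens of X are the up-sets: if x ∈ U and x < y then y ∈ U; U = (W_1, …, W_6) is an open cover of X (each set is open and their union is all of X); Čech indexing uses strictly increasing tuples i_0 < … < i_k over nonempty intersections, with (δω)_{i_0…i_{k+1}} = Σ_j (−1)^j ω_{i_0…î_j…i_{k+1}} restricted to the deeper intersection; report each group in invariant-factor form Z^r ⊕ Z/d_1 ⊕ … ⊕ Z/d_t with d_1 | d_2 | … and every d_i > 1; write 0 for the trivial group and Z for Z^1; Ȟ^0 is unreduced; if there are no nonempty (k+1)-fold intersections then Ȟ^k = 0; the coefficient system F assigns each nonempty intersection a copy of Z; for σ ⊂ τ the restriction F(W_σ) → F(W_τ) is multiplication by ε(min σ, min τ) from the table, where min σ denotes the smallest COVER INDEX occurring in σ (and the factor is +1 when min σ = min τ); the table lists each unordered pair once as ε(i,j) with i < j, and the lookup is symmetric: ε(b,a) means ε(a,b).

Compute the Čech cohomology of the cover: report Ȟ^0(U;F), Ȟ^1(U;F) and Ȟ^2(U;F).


nerve simplices:
  W12={x10,x12,x29} W13={x14,x24,x29} W14={x4,x24,x30} W15={x4,x7,x33} W16={x3,x7,x10,x16} W23={x1,x22,x26,x29} W24={x2,x20,x35} W25={x1,x5,x20,x28} W26={x2,x9,x10} W34={x11,x24,x27,x34} W35={x1,x15,x18} W36={x17,x18,x34} W45={x4,x6,x20} W46={x2,x13,x34} W56={x7,x18,x21}
  W123={x29} W126={x10} W134={x24} W145={x4} W156={x7} W235={x1} W245={x20} W246={x2} W346={x34} W356={x18}
C dims 6,15,10; δ0: rk 5, SNF 1^5; δ1: rk 10, SNF 1^9·2
degree 0: 6−5−0 = 1 → Ȟ^0 ≅ Z
degree 1: 15−10−5 = 0 → Ȟ^1 ≅ 0
degree 2: 10−0−10 = 0 plus torsion [2] → Ȟ^2 ≅ Z/2

Ȟ^0(U;F) ≅ Z, Ȟ^1(U;F) ≅ 0 and Ȟ^2(U;F) ≅ Z/2


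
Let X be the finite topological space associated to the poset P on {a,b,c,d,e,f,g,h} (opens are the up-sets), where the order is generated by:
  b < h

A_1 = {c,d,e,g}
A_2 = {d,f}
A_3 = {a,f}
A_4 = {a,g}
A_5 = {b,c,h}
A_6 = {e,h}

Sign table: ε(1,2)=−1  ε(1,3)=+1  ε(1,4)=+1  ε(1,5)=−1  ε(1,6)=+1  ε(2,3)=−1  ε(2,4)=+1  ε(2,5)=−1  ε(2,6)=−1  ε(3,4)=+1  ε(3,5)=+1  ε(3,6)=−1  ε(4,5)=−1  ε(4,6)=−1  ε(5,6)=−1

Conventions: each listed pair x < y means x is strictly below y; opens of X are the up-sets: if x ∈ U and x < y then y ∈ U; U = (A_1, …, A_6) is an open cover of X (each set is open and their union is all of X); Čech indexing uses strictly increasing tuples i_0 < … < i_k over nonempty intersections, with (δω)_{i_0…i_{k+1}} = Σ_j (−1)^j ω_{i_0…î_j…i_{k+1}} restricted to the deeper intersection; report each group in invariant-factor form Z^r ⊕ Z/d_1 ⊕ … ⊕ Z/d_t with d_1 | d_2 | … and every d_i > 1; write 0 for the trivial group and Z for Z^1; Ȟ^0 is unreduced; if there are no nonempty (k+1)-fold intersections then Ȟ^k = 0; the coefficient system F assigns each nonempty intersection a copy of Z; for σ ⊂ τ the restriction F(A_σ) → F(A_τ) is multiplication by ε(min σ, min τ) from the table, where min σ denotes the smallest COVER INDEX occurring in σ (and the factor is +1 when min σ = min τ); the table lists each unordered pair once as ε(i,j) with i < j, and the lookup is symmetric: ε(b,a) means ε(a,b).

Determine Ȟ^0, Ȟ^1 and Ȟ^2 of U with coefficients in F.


cover nerve:
  A12={d} A14={g} A15={c} A16={e} A23={f} A34={a} A56={h}
C dims 6,7; δ0: rk 5, SNF 1^5
Ȟ^0: (6−5)−0=1 ⇒ Z
Ȟ^1: (7−0)−5=2 ⇒ Z^2
Ȟ^2: (0−0)−0=0 ⇒ 0

Ȟ^0 ≅ Z, Ȟ^1 ≅ Z^2, Ȟ^2 ≅ 0


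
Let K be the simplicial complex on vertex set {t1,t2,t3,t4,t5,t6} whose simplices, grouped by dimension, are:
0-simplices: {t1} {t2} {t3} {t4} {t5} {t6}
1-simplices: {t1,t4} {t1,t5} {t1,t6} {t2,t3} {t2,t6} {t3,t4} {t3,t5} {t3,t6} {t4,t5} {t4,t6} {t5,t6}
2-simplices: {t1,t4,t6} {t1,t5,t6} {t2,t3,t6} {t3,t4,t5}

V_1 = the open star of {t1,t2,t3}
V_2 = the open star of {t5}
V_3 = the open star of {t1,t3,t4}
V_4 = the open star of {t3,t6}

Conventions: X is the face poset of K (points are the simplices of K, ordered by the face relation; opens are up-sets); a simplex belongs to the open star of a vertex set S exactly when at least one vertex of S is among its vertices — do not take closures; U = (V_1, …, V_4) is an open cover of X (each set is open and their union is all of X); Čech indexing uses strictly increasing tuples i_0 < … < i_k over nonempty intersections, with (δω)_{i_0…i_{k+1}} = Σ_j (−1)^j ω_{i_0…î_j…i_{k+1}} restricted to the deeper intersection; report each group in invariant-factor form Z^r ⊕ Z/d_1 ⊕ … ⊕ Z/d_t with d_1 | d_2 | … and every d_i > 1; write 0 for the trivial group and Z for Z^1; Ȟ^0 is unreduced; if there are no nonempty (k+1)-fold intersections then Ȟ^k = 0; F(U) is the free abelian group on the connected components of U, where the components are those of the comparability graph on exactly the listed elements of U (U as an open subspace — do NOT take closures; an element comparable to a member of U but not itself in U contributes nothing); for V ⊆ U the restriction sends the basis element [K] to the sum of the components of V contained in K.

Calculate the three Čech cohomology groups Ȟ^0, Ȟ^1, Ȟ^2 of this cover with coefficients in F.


Ȟ^0(U;F) ≅ Z; Ȟ^1(U;F) ≅ Z^2; Ȟ^2(U;F) ≅ 0

nonempty intersections:
  V1={{t1},{t2},{t3},{t1,t4},{t1,t5},{t1,t6},{t2,t3},{t2,t6},{t3,t4},{t3,t5},{t3,t6},{t1,t4,t6},{t1,t5,t6},{t2,t3,t6},{t3,t4,t5}} V2={{t5},{t1,t5},{t3,t5},{t4,t5},{t5,t6},{t1,t5,t6},{t3,t4,t5}} V3={{t1},{t3},{t4},{t1,t4},{t1,t5},{t1,t6},{t2,t3},{t3,t4},{t3,t5},{t3,t6},{t4,t5},{t4,t6},{t1,t4,t6},{t1,t5,t6},{t2,t3,t6},{t3,t4,t5}} V4={{t3},{t6},{t1,t6},{t2,t3},{t2,t6},{t3,t4},{t3,t5},{t3,t6},{t4,t6},{t5,t6},{t1,t4,t6},{t1,t5,t6},{t2,t3,t6},{t3,t4,t5}}
  V12={{t1,t5},{t3,t5},{t1,t5,t6},{t3,t4,t5}} V13={{t1},{t3},{t1,t4},{t1,t5},{t1,t6},{t2,t3},{t3,t4},{t3,t5},{t3,t6},{t1,t4,t6},{t1,t5,t6},{t2,t3,t6},{t3,t4,t5}} V14={{t3},{t1,t6},{t2,t3},{t2,t6},{t3,t4},{t3,t5},{t3,t6},{t1,t4,t6},{t1,t5,t6},{t2,t3,t6},{t3,t4,t5}} V23={{t1,t5},{t3,t5},{t4,t5},{t1,t5,t6},{t3,t4,t5}} V24={{t3,t5},{t5,t6},{t1,t5,t6},{t3,t4,t5}} V34={{t3},{t1,t6},{t2,t3},{t3,t4},{t3,t5},{t3,t6},{t4,t6},{t1,t4,t6},{t1,t5,t6},{t2,t3,t6},{t3,t4,t5}}
  V123={{t1,t5},{t3,t5},{t1,t5,t6},{t3,t4,t5}} V124={{t3,t5},{t1,t5,t6},{t3,t4,t5}} V134={{t3},{t1,t6},{t2,t3},{t3,t4},{t3,t5},{t3,t6},{t1,t4,t6},{t1,t5,t6},{t2,t3,t6},{t3,t4,t5}} V234={{t3,t5},{t1,t5,t6},{t3,t4,t5}}
  V1234={{t3,t5},{t1,t5,t6},{t3,t4,t5}}
components per intersection:
  V1: {{t1},{t1,t4},{t1,t5},{t1,t6},{t1,t4,t6},{t1,t5,t6}} {{t2},{t3},{t2,t3},{t2,t6},{t3,t4},{t3,t5},{t3,t6},{t2,t3,t6},{t3,t4,t5}}
  V2: {{t5},{t1,t5},{t3,t5},{t4,t5},{t5,t6},{t1,t5,t6},{t3,t4,t5}}
  V3: {{t1},{t3},{t4},{t1,t4},{t1,t5},{t1,t6},{t2,t3},{t3,t4},{t3,t5},{t3,t6},{t4,t5},{t4,t6},{t1,t4,t6},{t1,t5,t6},{t2,t3,t6},{t3,t4,t5}}
  V4: {{t3},{t6},{t1,t6},{t2,t3},{t2,t6},{t3,t4},{t3,t5},{t3,t6},{t4,t6},{t5,t6},{t1,t4,t6},{t1,t5,t6},{t2,t3,t6},{t3,t4,t5}}
  V12: {{t1,t5},{t1,t5,t6}} {{t3,t5},{t3,t4,t5}}
  V13: {{t1},{t1,t4},{t1,t5},{t1,t6},{t1,t4,t6},{t1,t5,t6}} {{t3},{t2,t3},{t3,t4},{t3,t5},{t3,t6},{t2,t3,t6},{t3,t4,t5}}
  V14: {{t3},{t2,t3},{t2,t6},{t3,t4},{t3,t5},{t3,t6},{t2,t3,t6},{t3,t4,t5}} {{t1,t6},{t1,t4,t6},{t1,t5,t6}}
  V23: {{t1,t5},{t1,t5,t6}} {{t3,t5},{t4,t5},{t3,t4,t5}}
  V24: {{t3,t5},{t3,t4,t5}} {{t5,t6},{t1,t5,t6}}
  V34: {{t3},{t2,t3},{t3,t4},{t3,t5},{t3,t6},{t2,t3,t6},{t3,t4,t5}} {{t1,t6},{t4,t6},{t1,t4,t6},{t1,t5,t6}}
  V123: {{t1,t5},{t1,t5,t6}} {{t3,t5},{t3,t4,t5}}
  V124: {{t3,t5},{t3,t4,t5}} {{t1,t5,t6}}
  V134: {{t3},{t2,t3},{t3,t4},{t3,t5},{t3,t6},{t2,t3,t6},{t3,t4,t5}} {{t1,t6},{t1,t4,t6},{t1,t5,t6}}
  V234: {{t3,t5},{t3,t4,t5}} {{t1,t5,t6}}
  V1234: {{t3,t5},{t3,t4,t5}} {{t1,t5,t6}}
C dims 5,12,8,2; δ0: rk 4, SNF 1^4; δ1: rk 6, SNF 1^6; δ2: rk 2, SNF 1^2
Ȟ^0: (5−4)−0=1 ⇒ Z
Ȟ^1: (12−6)−4=2 ⇒ Z^2
Ȟ^2: (8−2)−6=0 ⇒ 0


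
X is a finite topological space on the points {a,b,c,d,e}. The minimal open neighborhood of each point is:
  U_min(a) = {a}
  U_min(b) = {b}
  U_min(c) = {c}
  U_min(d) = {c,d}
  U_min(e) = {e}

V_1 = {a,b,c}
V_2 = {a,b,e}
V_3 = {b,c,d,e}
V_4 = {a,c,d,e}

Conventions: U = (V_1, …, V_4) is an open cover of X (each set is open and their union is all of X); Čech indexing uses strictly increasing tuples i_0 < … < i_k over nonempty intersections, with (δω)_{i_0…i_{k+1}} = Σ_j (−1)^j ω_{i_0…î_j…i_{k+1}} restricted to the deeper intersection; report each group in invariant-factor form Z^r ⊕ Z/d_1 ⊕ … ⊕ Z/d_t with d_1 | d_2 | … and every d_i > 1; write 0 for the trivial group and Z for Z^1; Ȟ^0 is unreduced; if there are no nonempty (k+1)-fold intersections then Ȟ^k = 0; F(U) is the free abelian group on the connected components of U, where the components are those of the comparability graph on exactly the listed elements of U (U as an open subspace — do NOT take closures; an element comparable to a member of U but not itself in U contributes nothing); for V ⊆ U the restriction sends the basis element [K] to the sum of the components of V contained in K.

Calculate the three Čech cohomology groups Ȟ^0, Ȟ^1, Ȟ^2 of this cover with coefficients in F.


intersection data:
  V12={a,b} V13={b,c} V14={a,c} V23={b,e} V24={a,e} V34={c,d,e}
  V123={b} V124={a} V134={c} V234={e}
components per intersection:
  V1: {a} {b} {c}
  V2: {a} {b} {e}
  V3: {b} {c,d} {e}
  V4: {a} {c,d} {e}
  V12: {a} {b}
  V13: {b} {c}
  V14: {a} {c}
  V23: {b} {e}
  V24: {a} {e}
  V34: {c,d} {e}
  V123: {b}
  V124: {a}
  V134: {c}
  V234: {e}
C dims 12,12,4; δ0: rk 8, SNF 1^8; δ1: rk 4, SNF 1^4
Ȟ^0 = (12 − 8) − 0 = 4, so Ȟ^0 ≅ Z^4
Ȟ^1 = (12 − 4) − 8 = 0, so Ȟ^1 ≅ 0
Ȟ^2 = (4 − 0) − 4 = 0, so Ȟ^2 ≅ 0

Ȟ^0(U;F) ≅ Z^4, Ȟ^1(U;F) ≅ 0, Ȟ^2(U;F) ≅ 0


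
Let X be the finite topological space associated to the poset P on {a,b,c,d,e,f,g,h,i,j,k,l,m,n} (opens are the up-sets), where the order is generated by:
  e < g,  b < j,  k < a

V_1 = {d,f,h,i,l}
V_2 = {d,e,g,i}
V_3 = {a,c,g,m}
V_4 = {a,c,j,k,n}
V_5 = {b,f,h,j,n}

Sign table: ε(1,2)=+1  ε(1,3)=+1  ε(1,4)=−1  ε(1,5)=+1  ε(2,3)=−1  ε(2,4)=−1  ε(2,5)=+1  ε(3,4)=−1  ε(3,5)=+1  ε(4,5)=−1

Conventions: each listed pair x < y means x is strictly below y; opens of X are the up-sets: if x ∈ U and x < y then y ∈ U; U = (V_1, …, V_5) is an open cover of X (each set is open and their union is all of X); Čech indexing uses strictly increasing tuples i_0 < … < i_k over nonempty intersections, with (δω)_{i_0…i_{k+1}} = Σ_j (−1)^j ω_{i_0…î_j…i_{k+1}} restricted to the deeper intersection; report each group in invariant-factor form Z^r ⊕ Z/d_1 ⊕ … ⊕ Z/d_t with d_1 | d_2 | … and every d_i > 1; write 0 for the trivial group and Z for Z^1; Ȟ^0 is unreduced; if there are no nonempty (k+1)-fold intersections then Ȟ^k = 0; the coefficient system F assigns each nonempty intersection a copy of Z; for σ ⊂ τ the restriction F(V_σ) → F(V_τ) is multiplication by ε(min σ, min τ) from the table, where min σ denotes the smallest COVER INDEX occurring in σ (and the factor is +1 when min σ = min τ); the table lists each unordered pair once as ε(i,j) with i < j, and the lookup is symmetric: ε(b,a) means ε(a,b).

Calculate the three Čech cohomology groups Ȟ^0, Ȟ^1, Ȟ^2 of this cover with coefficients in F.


nonempty intersections:
  V12={d,i} V15={f,h} V23={g} V34={a,c} V45={j,n}
C dims 5,5; δ0: rk 5, SNF 1^4·2
Ȟ^0: (5−5)−0=0 ⇒ 0
Ȟ^1: (5−0)−5=0 plus torsion [2] ⇒ Z/2
Ȟ^2: (0−0)−0=0 ⇒ 0

Ȟ^0 ≅ 0,  Ȟ^1 ≅ Z/2,  Ȟ^2 ≅ 0


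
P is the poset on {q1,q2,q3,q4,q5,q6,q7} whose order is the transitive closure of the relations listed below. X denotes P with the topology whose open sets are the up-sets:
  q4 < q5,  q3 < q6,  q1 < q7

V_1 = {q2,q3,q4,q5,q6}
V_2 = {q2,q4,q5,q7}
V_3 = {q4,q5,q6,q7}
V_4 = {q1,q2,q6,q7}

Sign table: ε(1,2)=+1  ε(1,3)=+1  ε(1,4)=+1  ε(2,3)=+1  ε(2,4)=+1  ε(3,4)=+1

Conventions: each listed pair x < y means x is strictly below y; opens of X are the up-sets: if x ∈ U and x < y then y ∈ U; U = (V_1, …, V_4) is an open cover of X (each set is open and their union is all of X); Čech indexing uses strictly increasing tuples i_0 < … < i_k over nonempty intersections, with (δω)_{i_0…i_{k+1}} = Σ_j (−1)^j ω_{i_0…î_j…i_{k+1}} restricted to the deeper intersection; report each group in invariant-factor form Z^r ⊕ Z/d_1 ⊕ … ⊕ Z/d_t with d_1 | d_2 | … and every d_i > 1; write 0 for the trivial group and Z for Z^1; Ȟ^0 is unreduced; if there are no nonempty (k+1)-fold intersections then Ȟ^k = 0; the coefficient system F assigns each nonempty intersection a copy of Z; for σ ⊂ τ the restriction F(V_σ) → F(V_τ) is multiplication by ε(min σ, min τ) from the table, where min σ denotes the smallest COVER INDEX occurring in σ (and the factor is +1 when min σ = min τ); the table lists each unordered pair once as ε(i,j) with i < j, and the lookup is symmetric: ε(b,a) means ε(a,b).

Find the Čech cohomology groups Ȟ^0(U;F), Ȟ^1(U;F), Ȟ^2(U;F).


Ȟ^0(U;F) ≅ Z, Ȟ^1(U;F) ≅ 0 and Ȟ^2(U;F) ≅ Z

nerve simplices:
  V12={q2,q4,q5} V13={q4,q5,q6} V14={q2,q6} V23={q4,q5,q7} V24={q2,q7} V34={q6,q7}
  V123={q4,q5} V124={q2} V134={q6} V234={q7}
C dims 4,6,4; δ0: rk 3, SNF 1^3; δ1: rk 3, SNF 1^3
degree 0: 4−3−0 = 1 → Ȟ^0 ≅ Z
degree 1: 6−3−3 = 0 → Ȟ^1 ≅ 0
degree 2: 4−0−3 = 1 → Ȟ^2 ≅ Z
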